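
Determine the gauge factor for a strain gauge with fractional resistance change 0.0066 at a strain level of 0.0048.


GF = (dR/R) / epsilon
= 0.0066 / 0.0048
= 1.3750

1.3750


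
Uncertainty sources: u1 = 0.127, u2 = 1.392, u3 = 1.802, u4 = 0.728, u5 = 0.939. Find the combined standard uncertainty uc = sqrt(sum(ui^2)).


uc = sqrt(0.127^2 + 1.392^2 + 1.802^2 + 0.728^2 + 0.939^2)
uc = sqrt(6.612702)
uc = 2.5715

2.5715


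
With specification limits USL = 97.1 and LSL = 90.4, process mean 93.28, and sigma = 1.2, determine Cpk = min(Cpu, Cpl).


Cpu = (USL - mean) / (3*sigma) = (97.1 - 93.28) / (3*1.2) = 1.0611
Cpl = (mean - LSL) / (3*sigma) = (93.28 - 90.4) / (3*1.2) = 0.8000
Cpk = min(Cpu, Cpl) = 0.8000

0.8000


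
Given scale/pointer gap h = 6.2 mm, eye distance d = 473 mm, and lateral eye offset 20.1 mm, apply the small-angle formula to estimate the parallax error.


error = h * offset / d
= 6.2 * 20.1 / 473
= 0.2635

0.2635


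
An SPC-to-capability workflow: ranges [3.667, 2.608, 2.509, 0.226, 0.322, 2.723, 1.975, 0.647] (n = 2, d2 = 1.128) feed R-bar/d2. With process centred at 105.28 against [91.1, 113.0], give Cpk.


R_bar = (3.667 + 2.608 + 2.509 + 0.226 + 0.322 + 2.723 + 1.975 + 0.647) / 8 = 1.834625
sigma = R_bar / d2 = 1.834625 / 1.128 = 1.6264406
Cp = (USL - LSL)/(6*sigma) = (113.0 - 91.1)/(6*1.6264406) = 2.2442
Cpu = (113.0 - 105.28)/(3*1.6264406) = 1.5822
Cpl = (105.28 - 91.1)/(3*1.6264406) = 2.9061
Cpk = min(Cpu, Cpl) = 1.5822

1.5822


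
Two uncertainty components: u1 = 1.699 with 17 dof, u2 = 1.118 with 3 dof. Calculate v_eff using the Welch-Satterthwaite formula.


uc = sqrt(u1^2 + u2^2) = sqrt(1.699^2 + 1.118^2) = 2.0338449
v_eff = uc^4 / (u1^4/v1 + u2^4/v2)
= 2.0338449^4 / (1.699^4/17 + 1.118^4/3)
= 17.11084 / 1.010915
v_eff = 16.9261

16.9261


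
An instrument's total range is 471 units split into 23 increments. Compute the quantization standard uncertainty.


resolution = range / divisions
resolution = 471 / 23 = 20.478261
u_res = resolution / (2*sqrt(3))
u_res = 20.478261 / 3.4641016
u_res = 5.9116

5.9116


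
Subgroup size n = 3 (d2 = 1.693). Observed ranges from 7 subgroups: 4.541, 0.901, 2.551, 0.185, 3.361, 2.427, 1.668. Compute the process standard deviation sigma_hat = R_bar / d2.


R_bar = (4.541 + 0.901 + 2.551 + 0.185 + 3.361 + 2.427 + 1.668) / 7
R_bar = 15.634 / 7 = 2.2334286
sigma_hat = R_bar / d2 = 2.2334286 / 1.693 = 1.3192

1.3192


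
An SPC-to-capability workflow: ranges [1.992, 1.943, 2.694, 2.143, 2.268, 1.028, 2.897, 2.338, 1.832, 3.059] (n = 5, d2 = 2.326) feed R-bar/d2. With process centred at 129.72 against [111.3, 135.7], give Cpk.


R_bar = (1.992 + 1.943 + 2.694 + 2.143 + 2.268 + 1.028 + 2.897 + 2.338 + 1.832 + 3.059) / 10 = 2.2194
sigma = R_bar / d2 = 2.2194 / 2.326 = 0.95417025
Cp = (USL - LSL)/(6*sigma) = (135.7 - 111.3)/(6*0.95417025) = 4.2620
Cpu = (135.7 - 129.72)/(3*0.95417025) = 2.0891
Cpl = (129.72 - 111.3)/(3*0.95417025) = 6.4349
Cpk = min(Cpu, Cpl) = 2.0891

2.0891


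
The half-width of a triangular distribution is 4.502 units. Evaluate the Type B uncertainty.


u_B = half_width / sqrt(6)
u_B = 4.502 / 2.4494897
u_B = 1.8379

1.8379


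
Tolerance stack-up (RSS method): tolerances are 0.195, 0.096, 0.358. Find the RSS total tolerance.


RSS = sqrt(0.195^2 + 0.096^2 + 0.358^2)
= sqrt(0.175405)
= 0.4188

0.4188


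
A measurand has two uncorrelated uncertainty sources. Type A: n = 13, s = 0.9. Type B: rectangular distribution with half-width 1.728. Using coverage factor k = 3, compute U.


u_A = s / sqrt(n) = 0.9 / sqrt(13) = 0.24961509
u_B = half_width / sqrt(3) = 1.728 / sqrt(3) = 0.99766127
uc = sqrt(u_A^2 + u_B^2) = sqrt(0.24961509^2 + 0.99766127^2) = 1.0284142
U = k * uc = 3 * 1.0284142
U = 3.0852

3.0852


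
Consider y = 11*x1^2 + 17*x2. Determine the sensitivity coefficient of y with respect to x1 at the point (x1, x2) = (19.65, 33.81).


y = 11*x1^2 + 17*x2
dy/dx1 = 2*11*x1
Evaluate at x1 = 19.65: c1 = 22 * 19.65
c1 = 432.3000

432.3000


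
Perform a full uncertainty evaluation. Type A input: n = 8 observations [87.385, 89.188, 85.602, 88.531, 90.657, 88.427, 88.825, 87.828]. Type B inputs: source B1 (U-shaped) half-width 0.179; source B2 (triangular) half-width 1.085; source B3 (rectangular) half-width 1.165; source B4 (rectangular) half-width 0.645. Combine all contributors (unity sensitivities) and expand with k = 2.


mean = (87.385 + 89.188 + 85.602 + 88.531 + 90.657 + 88.427 + 88.825 + 87.828) / 8 = 88.305375
s = sqrt(sum((x - mean)^2)/(n-1)) = 1.4652201
u_A = s / sqrt(n) = 1.4652201 / sqrt(8) = 0.51803353
u_B1 = 0.179 / sqrt(2) = 0.12657211
u_B2 = 1.085 / sqrt(6) = 0.4429494
u_B3 = 1.165 / sqrt(3) = 0.67261306
u_B4 = 0.645 / sqrt(3) = 0.37239092
uc = sqrt(0.51803353^2 + 0.12657211^2 + 0.4429494^2 + 0.67261306^2 + 0.37239092^2) = 1.0352134
U = k * uc = 2 * 1.0352134
U = 2.0704

2.0704


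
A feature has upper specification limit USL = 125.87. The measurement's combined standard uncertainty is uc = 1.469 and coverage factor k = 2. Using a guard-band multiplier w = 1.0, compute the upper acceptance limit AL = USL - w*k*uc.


U = k * uc = 2 * 1.469 = 2.938
guard band g = w * U = 1.0 * 2.938 = 2.938
AL = USL - g = 125.87 - 2.938
AL = 122.9320

122.9320


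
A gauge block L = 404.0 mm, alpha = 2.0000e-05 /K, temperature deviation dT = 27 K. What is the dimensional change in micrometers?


dL = L * alpha * dT
= 404.0 * 2.0000e-05 * 27
= 0.2181600 mm
dL_um = 0.2181600 * 1000 = 218.1600 um

218.1600


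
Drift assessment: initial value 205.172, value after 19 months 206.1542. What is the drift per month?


rate = (v2 - v1) / months
= (206.1542 - 205.172) / 19
= 0.9822 / 19
= 0.0517

0.0517


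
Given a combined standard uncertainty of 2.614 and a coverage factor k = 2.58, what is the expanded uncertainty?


U = k * uc
U = 2.58 * 2.614
U = 6.7441

6.7441


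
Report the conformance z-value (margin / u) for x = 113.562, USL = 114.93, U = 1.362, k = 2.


u = U / k = 1.362 / 2 = 0.681
margin = |USL - x| = |114.93 - 113.562| = 1.368
z = margin / u = 1.368 / 0.681
z = 2.0088

2.0088


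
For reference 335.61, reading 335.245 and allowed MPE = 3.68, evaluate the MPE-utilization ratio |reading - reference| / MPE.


e = indication - reference = 335.245 - 335.61 = -0.3650
|e| = 0.3650
ratio = |e| / MPE = 0.3650 / 3.68
ratio = 0.0992

0.0992


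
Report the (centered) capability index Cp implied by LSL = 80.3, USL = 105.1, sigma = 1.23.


Cp = (USL - LSL) / (6 * sigma)
= (105.1 - 80.3) / (6 * 1.23)
= 24.8000 / 7.3800
= 3.3604

3.3604


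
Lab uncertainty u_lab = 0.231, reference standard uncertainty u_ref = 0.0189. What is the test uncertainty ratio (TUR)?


TUR = u_lab / u_ref
= 0.231 / 0.0189
= 12.2222

12.2222


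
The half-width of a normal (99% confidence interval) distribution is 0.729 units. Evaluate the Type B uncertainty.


u_B = half_width / 2.576
u_B = 0.729 / 2.576
u_B = 0.2830

0.2830


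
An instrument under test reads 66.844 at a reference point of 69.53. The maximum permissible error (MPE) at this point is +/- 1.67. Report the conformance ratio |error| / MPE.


e = indication - reference = 66.844 - 69.53 = -2.6860
|e| = 2.6860
ratio = |e| / MPE = 2.6860 / 1.67
ratio = 1.6084

1.6084


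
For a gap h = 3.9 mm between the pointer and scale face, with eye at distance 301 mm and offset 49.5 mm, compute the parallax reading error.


error = h * offset / d
= 3.9 * 49.5 / 301
= 0.6414

0.6414


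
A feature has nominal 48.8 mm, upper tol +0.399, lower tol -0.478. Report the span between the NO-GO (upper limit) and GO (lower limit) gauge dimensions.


GO = nominal - lower_tol (smallest hole = maximum material condition)
GO = 48.8 - 0.478 = 48.322
NO-GO = nominal + upper_tol (largest hole = least material condition)
NO-GO = 48.8 + 0.399 = 49.199
spread = NO-GO - GO = 49.199 - 48.322 = 0.8770

0.8770


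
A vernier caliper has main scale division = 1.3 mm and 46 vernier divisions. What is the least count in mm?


LC = MSD / n_div
= 1.3 / 46
= 0.0283

0.0283


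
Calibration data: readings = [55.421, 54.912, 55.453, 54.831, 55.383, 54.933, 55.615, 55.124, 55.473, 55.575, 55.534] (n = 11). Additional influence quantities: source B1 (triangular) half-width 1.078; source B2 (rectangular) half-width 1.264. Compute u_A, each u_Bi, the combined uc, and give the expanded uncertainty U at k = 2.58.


mean = (55.421 + 54.912 + 55.453 + 54.831 + 55.383 + 54.933 + 55.615 + 55.124 + 55.473 + 55.575 + 55.534) / 11 = 55.29581818
s = sqrt(sum((x - mean)^2)/(n-1)) = 0.28990544
u_A = s / sqrt(n) = 0.28990544 / sqrt(11) = 0.087409779
u_B1 = 1.078 / sqrt(6) = 0.44009166
u_B2 = 1.264 / sqrt(3) = 0.72977074
uc = sqrt(0.087409779^2 + 0.44009166^2 + 0.72977074^2) = 0.85667174
U = k * uc = 2.58 * 0.85667174
U = 2.2102

2.2102


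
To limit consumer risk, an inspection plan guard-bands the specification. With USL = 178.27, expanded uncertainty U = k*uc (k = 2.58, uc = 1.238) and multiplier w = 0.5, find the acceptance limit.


U = k * uc = 2.58 * 1.238 = 3.19404
guard band g = w * U = 0.5 * 3.19404 = 1.59702
AL = USL - g = 178.27 - 1.59702
AL = 176.6730

176.6730


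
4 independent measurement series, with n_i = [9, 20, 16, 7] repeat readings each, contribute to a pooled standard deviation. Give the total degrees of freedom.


nu = sum_i (n_i - 1)
nu = ((9 - 1) + (20 - 1) + (16 - 1) + (7 - 1))
nu = 8 + 19 + 15 + 6
nu = 48

48


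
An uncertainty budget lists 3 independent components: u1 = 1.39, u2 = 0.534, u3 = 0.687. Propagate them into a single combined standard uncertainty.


uc = sqrt(1.39^2 + 0.534^2 + 0.687^2)
uc = sqrt(2.689225)
uc = 1.6399

1.6399


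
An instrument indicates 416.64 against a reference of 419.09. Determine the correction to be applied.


Correction = standard - reading
= 419.09 - 416.64
= 2.4500

2.4500


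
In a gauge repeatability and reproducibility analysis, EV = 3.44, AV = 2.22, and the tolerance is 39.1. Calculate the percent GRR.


GRR = sqrt(EV^2 + AV^2) = sqrt(3.44^2 + 2.22^2) = 4.0941422
%GRR = GRR / tol * 100 = 4.0941422 / 39.1 * 100
%GRR = 10.4710

10.4710


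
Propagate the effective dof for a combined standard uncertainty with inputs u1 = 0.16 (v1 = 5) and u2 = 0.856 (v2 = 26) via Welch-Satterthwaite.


uc = sqrt(u1^2 + u2^2) = sqrt(0.16^2 + 0.856^2) = 0.8708249
v_eff = uc^4 / (u1^4/v1 + u2^4/v2)
= 0.8708249^4 / (0.16^4/5 + 0.856^4/26)
= 0.5750735 / 0.020781151
v_eff = 27.6728

27.6728


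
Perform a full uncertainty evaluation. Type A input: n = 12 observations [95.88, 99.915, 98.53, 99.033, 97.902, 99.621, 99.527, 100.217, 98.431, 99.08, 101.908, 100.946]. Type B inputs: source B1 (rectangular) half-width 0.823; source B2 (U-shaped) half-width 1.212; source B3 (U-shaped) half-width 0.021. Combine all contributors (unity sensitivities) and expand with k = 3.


mean = (95.88 + 99.915 + 98.53 + 99.033 + 97.902 + 99.621 + 99.527 + 100.217 + 98.431 + 99.08 + 101.908 + 100.946) / 12 = 99.24916667
s = sqrt(sum((x - mean)^2)/(n-1)) = 1.5365904
u_A = s / sqrt(n) = 1.5365904 / sqrt(12) = 0.44357544
u_B1 = 0.823 / sqrt(3) = 0.47515927
u_B2 = 1.212 / sqrt(2) = 0.85701342
u_B3 = 0.021 / sqrt(2) = 0.014849242
uc = sqrt(0.44357544^2 + 0.47515927^2 + 0.85701342^2 + 0.014849242^2) = 1.0757453
U = k * uc = 3 * 1.0757453
U = 3.2272

3.2272


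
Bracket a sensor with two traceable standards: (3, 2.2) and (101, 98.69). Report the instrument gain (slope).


slope = (y2 - y1) / (x2 - x1)
= (98.69 - 2.2) / (101 - 3)
= 96.4900 / 98
= 0.9846

0.9846


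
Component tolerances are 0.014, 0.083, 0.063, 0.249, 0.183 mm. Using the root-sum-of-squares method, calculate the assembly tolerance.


RSS = sqrt(0.014^2 + 0.083^2 + 0.063^2 + 0.249^2 + 0.183^2)
= sqrt(0.106544)
= 0.3264

0.3264


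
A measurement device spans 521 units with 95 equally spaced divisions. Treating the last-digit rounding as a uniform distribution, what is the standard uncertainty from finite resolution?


resolution = range / divisions
resolution = 521 / 95 = 5.4842105
u_res = resolution / (2*sqrt(3))
u_res = 5.4842105 / 3.4641016
u_res = 1.5832

1.5832


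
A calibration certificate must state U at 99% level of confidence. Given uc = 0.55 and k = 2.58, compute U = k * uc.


U = k * uc
U = 2.58 * 0.55
U = 1.4190

1.4190


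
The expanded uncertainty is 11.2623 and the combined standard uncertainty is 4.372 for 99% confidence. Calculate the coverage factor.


k = U / uc
k = 11.2623 / 4.372
k = 2.576

2.576


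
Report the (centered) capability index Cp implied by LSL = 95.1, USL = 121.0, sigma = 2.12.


Cp = (USL - LSL) / (6 * sigma)
= (121.0 - 95.1) / (6 * 2.12)
= 25.9000 / 12.7200
= 2.0362

2.0362


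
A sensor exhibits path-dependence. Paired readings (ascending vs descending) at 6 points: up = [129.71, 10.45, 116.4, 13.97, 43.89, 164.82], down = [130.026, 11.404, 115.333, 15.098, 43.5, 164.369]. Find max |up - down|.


|129.71 - 130.026| = 0.3160
|10.45 - 11.404| = 0.9540
|116.4 - 115.333| = 1.0670
|13.97 - 15.098| = 1.1280
|43.89 - 43.5| = 0.3900
|164.82 - 164.369| = 0.4510
hysteresis = max(diffs) = 1.1280

1.1280


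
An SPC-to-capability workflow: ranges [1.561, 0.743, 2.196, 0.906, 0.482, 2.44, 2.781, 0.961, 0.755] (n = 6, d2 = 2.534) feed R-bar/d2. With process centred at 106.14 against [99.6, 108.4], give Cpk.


R_bar = (1.561 + 0.743 + 2.196 + 0.906 + 0.482 + 2.44 + 2.781 + 0.961 + 0.755) / 9 = 1.425
sigma = R_bar / d2 = 1.425 / 2.534 = 0.56235201
Cp = (USL - LSL)/(6*sigma) = (108.4 - 99.6)/(6*0.56235201) = 2.6081
Cpu = (108.4 - 106.14)/(3*0.56235201) = 1.3396
Cpl = (106.14 - 99.6)/(3*0.56235201) = 3.8766
Cpk = min(Cpu, Cpl) = 1.3396

1.3396


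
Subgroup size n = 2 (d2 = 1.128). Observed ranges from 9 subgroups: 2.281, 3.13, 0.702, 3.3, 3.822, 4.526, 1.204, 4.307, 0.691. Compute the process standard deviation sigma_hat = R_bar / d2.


R_bar = (2.281 + 3.13 + 0.702 + 3.3 + 3.822 + 4.526 + 1.204 + 4.307 + 0.691) / 9
R_bar = 23.963 / 9 = 2.6625556
sigma_hat = R_bar / d2 = 2.6625556 / 1.128 = 2.3604

2.3604


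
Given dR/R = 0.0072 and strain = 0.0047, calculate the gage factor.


GF = (dR/R) / epsilon
= 0.0072 / 0.0047
= 1.5319

1.5319


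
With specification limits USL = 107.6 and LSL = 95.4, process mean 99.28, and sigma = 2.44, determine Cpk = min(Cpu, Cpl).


Cpu = (USL - mean) / (3*sigma) = (107.6 - 99.28) / (3*2.44) = 1.1366
Cpl = (mean - LSL) / (3*sigma) = (99.28 - 95.4) / (3*2.44) = 0.5301
Cpk = min(Cpu, Cpl) = 0.5301

0.5301


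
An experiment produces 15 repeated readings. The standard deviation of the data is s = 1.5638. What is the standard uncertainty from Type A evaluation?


u_A = s / sqrt(n)
u_A = 1.5638 / sqrt(15)
u_A = 1.5638 / 3.8729833
u_A = 0.4038

0.4038


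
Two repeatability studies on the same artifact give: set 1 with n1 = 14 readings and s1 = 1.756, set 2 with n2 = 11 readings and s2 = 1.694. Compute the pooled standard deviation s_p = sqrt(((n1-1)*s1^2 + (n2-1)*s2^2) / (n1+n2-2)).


s_p = sqrt(((n1-1)*s1^2 + (n2-1)*s2^2) / (n1+n2-2))
numerator = (14-1)*1.756^2 + (11-1)*1.694^2 = 40.085968 + 28.69636 = 68.782328
denominator = 14 + 11 - 2 = 23
s_p^2 = 68.782328 / 23 = 2.990536
s_p = sqrt(2.990536) = 1.7293

1.7293


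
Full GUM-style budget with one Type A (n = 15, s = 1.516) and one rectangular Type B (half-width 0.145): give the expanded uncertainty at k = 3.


u_A = s / sqrt(n) = 1.516 / sqrt(15) = 0.39142952
u_B = half_width / sqrt(3) = 0.145 / sqrt(3) = 0.083715789
uc = sqrt(u_A^2 + u_B^2) = sqrt(0.39142952^2 + 0.083715789^2) = 0.40028165
U = k * uc = 3 * 0.40028165
U = 1.2008

1.2008


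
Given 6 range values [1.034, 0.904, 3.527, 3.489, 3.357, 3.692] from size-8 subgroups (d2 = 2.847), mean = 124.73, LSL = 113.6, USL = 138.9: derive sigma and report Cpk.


R_bar = (1.034 + 0.904 + 3.527 + 3.489 + 3.357 + 3.692) / 6 = 2.6671667
sigma = R_bar / d2 = 2.6671667 / 2.847 = 0.93683411
Cp = (USL - LSL)/(6*sigma) = (138.9 - 113.6)/(6*0.93683411) = 4.5010
Cpu = (138.9 - 124.73)/(3*0.93683411) = 5.0418
Cpl = (124.73 - 113.6)/(3*0.93683411) = 3.9601
Cpk = min(Cpu, Cpl) = 3.9601

3.9601


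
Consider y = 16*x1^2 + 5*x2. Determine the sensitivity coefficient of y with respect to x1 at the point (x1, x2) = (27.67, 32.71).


y = 16*x1^2 + 5*x2
dy/dx1 = 2*16*x1
Evaluate at x1 = 27.67: c1 = 32 * 27.67
c1 = 885.4400

885.4400


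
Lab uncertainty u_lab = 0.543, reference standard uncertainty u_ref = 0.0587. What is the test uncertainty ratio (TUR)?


TUR = u_lab / u_ref
= 0.543 / 0.0587
= 9.2504

9.2504


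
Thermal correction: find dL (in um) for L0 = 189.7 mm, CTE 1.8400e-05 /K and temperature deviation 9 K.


dL = L * alpha * dT
= 189.7 * 1.8400e-05 * 9
= 0.0314143 mm
dL_um = 0.0314143 * 1000 = 31.4143 um

31.4143


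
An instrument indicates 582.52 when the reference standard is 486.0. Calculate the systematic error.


Systematic error = measured - true
= 582.52 - 486.0
= 96.5200

96.5200


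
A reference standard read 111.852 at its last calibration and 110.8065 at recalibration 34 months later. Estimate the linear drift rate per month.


rate = (v2 - v1) / months
= (110.8065 - 111.852) / 34
= -1.0455 / 34
= -0.0308

-0.0308


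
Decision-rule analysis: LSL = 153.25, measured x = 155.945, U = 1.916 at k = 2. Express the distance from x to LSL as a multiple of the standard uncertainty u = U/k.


u = U / k = 1.916 / 2 = 0.958
margin = |LSL - x| = |153.25 - 155.945| = 2.695
z = margin / u = 2.695 / 0.958
z = 2.8132

2.8132


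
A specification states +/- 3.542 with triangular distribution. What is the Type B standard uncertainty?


u_B = half_width / sqrt(6)
u_B = 3.542 / 2.4494897
u_B = 1.4460

1.4460


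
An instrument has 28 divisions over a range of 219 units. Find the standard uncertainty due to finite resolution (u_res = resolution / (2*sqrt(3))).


resolution = range / divisions
resolution = 219 / 28 = 7.8214286
u_res = resolution / (2*sqrt(3))
u_res = 7.8214286 / 3.4641016
u_res = 2.2579

2.2579


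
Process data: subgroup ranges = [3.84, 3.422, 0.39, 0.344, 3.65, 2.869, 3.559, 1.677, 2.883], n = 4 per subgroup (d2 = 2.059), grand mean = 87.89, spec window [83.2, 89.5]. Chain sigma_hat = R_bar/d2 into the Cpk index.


R_bar = (3.84 + 3.422 + 0.39 + 0.344 + 3.65 + 2.869 + 3.559 + 1.677 + 2.883) / 9 = 2.5148889
sigma = R_bar / d2 = 2.5148889 / 2.059 = 1.2214128
Cp = (USL - LSL)/(6*sigma) = (89.5 - 83.2)/(6*1.2214128) = 0.8597
Cpu = (89.5 - 87.89)/(3*1.2214128) = 0.4394
Cpl = (87.89 - 83.2)/(3*1.2214128) = 1.2799
Cpk = min(Cpu, Cpl) = 0.4394

0.4394


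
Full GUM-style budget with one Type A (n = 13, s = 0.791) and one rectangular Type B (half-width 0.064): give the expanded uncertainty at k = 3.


u_A = s / sqrt(n) = 0.791 / sqrt(13) = 0.21938393
u_B = half_width / sqrt(3) = 0.064 / sqrt(3) = 0.036950417
uc = sqrt(u_A^2 + u_B^2) = sqrt(0.21938393^2 + 0.036950417^2) = 0.22247391
U = k * uc = 3 * 0.22247391
U = 0.6674

0.6674


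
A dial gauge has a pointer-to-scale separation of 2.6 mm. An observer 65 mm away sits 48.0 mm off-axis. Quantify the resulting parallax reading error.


error = h * offset / d
= 2.6 * 48.0 / 65
= 1.9200

1.9200


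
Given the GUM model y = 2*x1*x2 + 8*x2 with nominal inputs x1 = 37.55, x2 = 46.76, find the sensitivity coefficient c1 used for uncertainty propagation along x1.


y = 2*x1*x2 + 8*x2
dy/dx1 = 2*x2
Evaluate at x2 = 46.76: c1 = 2 * 46.76
c1 = 93.5200

93.5200


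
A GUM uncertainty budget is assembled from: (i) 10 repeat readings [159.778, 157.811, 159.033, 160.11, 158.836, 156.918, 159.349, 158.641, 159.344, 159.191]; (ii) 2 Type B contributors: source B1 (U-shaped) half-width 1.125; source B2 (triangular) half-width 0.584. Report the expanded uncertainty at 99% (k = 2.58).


mean = (159.778 + 157.811 + 159.033 + 160.11 + 158.836 + 156.918 + 159.349 + 158.641 + 159.344 + 159.191) / 10 = 158.9011
s = sqrt(sum((x - mean)^2)/(n-1)) = 0.93817203
u_A = s / sqrt(n) = 0.93817203 / sqrt(10) = 0.29667605
u_B1 = 1.125 / sqrt(2) = 0.79549513
u_B2 = 0.584 / sqrt(6) = 0.238417
uc = sqrt(0.29667605^2 + 0.79549513^2 + 0.238417^2) = 0.88185704
U = k * uc = 2.58 * 0.88185704
U = 2.2752

2.2752


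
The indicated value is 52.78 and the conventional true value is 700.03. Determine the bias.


Systematic error = measured - true
= 52.78 - 700.03
= -647.2500

-647.2500


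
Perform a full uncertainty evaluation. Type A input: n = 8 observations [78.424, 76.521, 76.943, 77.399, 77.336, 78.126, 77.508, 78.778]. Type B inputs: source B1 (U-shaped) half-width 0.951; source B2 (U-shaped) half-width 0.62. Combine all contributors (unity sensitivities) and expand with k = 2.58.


mean = (78.424 + 76.521 + 76.943 + 77.399 + 77.336 + 78.126 + 77.508 + 78.778) / 8 = 77.629375
s = sqrt(sum((x - mean)^2)/(n-1)) = 0.76072183
u_A = s / sqrt(n) = 0.76072183 / sqrt(8) = 0.26895578
u_B1 = 0.951 / sqrt(2) = 0.67245855
u_B2 = 0.62 / sqrt(2) = 0.4384062
uc = sqrt(0.26895578^2 + 0.67245855^2 + 0.4384062^2) = 0.84660363
U = k * uc = 2.58 * 0.84660363
U = 2.1842

2.1842


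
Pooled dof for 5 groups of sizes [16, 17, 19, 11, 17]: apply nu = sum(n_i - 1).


nu = sum_i (n_i - 1)
nu = ((16 - 1) + (17 - 1) + (19 - 1) + (11 - 1) + (17 - 1))
nu = 15 + 16 + 18 + 10 + 16
nu = 75

75


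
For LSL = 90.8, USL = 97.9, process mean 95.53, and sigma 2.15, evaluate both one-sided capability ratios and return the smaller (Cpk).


Cpu = (USL - mean) / (3*sigma) = (97.9 - 95.53) / (3*2.15) = 0.3674
Cpl = (mean - LSL) / (3*sigma) = (95.53 - 90.8) / (3*2.15) = 0.7333
Cpk = min(Cpu, Cpl) = 0.3674

0.3674


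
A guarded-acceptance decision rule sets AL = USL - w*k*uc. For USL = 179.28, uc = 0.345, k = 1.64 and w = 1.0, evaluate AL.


U = k * uc = 1.64 * 0.345 = 0.5658
guard band g = w * U = 1.0 * 0.5658 = 0.5658
AL = USL - g = 179.28 - 0.5658
AL = 178.7142

178.7142


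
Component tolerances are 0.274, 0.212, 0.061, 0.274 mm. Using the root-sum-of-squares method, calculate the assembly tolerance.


RSS = sqrt(0.274^2 + 0.212^2 + 0.061^2 + 0.274^2)
= sqrt(0.198817)
= 0.4459

0.4459


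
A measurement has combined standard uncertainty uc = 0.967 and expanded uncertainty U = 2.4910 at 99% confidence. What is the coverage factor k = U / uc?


k = U / uc
k = 2.4910 / 0.967
k = 2.576

2.576


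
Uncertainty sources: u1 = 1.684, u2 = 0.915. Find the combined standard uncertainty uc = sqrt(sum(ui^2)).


uc = sqrt(1.684^2 + 0.915^2)
uc = sqrt(3.673081)
uc = 1.9165

1.9165


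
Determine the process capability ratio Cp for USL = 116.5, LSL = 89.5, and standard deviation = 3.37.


Cp = (USL - LSL) / (6 * sigma)
= (116.5 - 89.5) / (6 * 3.37)
= 27.0000 / 20.2200
= 1.3353

1.3353


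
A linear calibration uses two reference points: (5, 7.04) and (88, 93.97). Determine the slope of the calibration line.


slope = (y2 - y1) / (x2 - x1)
= (93.97 - 7.04) / (88 - 5)
= 86.9300 / 83
= 1.0473

1.0473


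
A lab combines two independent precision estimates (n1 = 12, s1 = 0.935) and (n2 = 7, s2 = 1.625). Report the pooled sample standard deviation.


s_p = sqrt(((n1-1)*s1^2 + (n2-1)*s2^2) / (n1+n2-2))
numerator = (12-1)*0.935^2 + (7-1)*1.625^2 = 9.616475 + 15.84375 = 25.460225
denominator = 12 + 7 - 2 = 17
s_p^2 = 25.460225 / 17 = 1.4976603
s_p = sqrt(1.4976603) = 1.2238

1.2238


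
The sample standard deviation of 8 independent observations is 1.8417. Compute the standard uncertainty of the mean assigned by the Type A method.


u_A = s / sqrt(n)
u_A = 1.8417 / sqrt(8)
u_A = 1.8417 / 2.8284271
u_A = 0.6511

0.6511


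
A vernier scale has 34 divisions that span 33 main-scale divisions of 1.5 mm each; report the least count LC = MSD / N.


LC = MSD / n_div
= 1.5 / 34
= 0.0441

0.0441


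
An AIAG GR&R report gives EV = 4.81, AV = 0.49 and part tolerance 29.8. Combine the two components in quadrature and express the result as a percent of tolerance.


GRR = sqrt(EV^2 + AV^2) = sqrt(4.81^2 + 0.49^2) = 4.834894
%GRR = GRR / tol * 100 = 4.834894 / 29.8 * 100
%GRR = 16.2245

16.2245


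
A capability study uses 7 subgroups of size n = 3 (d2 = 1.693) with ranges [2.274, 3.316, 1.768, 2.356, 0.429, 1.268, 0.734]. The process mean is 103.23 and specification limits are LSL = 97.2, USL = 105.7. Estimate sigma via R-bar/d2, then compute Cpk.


R_bar = (2.274 + 3.316 + 1.768 + 2.356 + 0.429 + 1.268 + 0.734) / 7 = 1.735
sigma = R_bar / d2 = 1.735 / 1.693 = 1.024808
Cp = (USL - LSL)/(6*sigma) = (105.7 - 97.2)/(6*1.024808) = 1.3824
Cpu = (105.7 - 103.23)/(3*1.024808) = 0.8034
Cpl = (103.23 - 97.2)/(3*1.024808) = 1.9613
Cpk = min(Cpu, Cpl) = 0.8034

0.8034


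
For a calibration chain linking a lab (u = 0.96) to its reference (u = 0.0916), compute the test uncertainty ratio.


TUR = u_lab / u_ref
= 0.96 / 0.0916
= 10.4803

10.4803


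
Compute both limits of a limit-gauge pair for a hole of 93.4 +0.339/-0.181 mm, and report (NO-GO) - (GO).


GO = nominal - lower_tol (smallest hole = maximum material condition)
GO = 93.4 - 0.181 = 93.219
NO-GO = nominal + upper_tol (largest hole = least material condition)
NO-GO = 93.4 + 0.339 = 93.739
spread = NO-GO - GO = 93.739 - 93.219 = 0.5200

0.5200


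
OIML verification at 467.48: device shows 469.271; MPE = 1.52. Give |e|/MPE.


e = indication - reference = 469.271 - 467.48 = 1.7910
|e| = 1.7910
ratio = |e| / MPE = 1.7910 / 1.52
ratio = 1.1783

1.1783


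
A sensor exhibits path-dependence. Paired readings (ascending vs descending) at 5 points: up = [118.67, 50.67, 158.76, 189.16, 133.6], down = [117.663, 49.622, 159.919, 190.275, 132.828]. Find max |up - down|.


|118.67 - 117.663| = 1.0070
|50.67 - 49.622| = 1.0480
|158.76 - 159.919| = 1.1590
|189.16 - 190.275| = 1.1150
|133.6 - 132.828| = 0.7720
hysteresis = max(diffs) = 1.1590

1.1590


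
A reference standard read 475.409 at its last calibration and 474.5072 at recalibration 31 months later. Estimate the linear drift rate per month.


rate = (v2 - v1) / months
= (474.5072 - 475.409) / 31
= -0.9018 / 31
= -0.0291

-0.0291


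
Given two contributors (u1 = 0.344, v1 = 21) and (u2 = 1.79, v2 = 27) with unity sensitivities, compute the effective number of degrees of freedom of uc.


uc = sqrt(u1^2 + u2^2) = sqrt(0.344^2 + 1.79^2) = 1.8227551
v_eff = uc^4 / (u1^4/v1 + u2^4/v2)
= 1.8227551^4 / (0.344^4/21 + 1.79^4/27)
= 11.038582 / 0.38089856
v_eff = 28.9804

28.9804


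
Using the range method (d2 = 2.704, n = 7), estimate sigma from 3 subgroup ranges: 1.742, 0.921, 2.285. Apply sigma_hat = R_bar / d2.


R_bar = (1.742 + 0.921 + 2.285) / 3
R_bar = 4.948 / 3 = 1.6493333
sigma_hat = R_bar / d2 = 1.6493333 / 2.704 = 0.6100

0.6100


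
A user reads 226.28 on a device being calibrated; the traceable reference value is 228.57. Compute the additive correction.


Correction = standard - reading
= 228.57 - 226.28
= 2.2900

2.2900


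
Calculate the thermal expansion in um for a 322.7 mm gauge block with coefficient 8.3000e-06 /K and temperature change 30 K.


dL = L * alpha * dT
= 322.7 * 8.3000e-06 * 30
= 0.0803523 mm
dL_um = 0.0803523 * 1000 = 80.3523 um

80.3523


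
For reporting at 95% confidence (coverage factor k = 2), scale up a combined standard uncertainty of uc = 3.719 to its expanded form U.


U = k * uc
U = 2 * 3.719
U = 7.4380

7.4380


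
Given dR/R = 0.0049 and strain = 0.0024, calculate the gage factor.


GF = (dR/R) / epsilon
= 0.0049 / 0.0024
= 2.0417

2.0417


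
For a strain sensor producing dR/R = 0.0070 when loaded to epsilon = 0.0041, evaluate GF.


GF = (dR/R) / epsilon
= 0.0070 / 0.0041
= 1.7073

1.7073


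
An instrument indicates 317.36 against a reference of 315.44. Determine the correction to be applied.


Correction = standard - reading
= 315.44 - 317.36
= -1.9200

-1.9200


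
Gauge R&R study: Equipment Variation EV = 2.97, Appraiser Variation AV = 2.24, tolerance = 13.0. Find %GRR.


GRR = sqrt(EV^2 + AV^2) = sqrt(2.97^2 + 2.24^2) = 3.7200134
%GRR = GRR / tol * 100 = 3.7200134 / 13.0 * 100
%GRR = 28.6155

28.6155


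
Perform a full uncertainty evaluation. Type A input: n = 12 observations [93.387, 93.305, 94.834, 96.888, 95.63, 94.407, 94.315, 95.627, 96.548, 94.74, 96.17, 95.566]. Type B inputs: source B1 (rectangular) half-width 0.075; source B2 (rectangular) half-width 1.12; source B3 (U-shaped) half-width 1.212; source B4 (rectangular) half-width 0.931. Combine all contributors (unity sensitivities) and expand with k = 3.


mean = (93.387 + 93.305 + 94.834 + 96.888 + 95.63 + 94.407 + 94.315 + 95.627 + 96.548 + 94.74 + 96.17 + 95.566) / 12 = 95.11808333
s = sqrt(sum((x - mean)^2)/(n-1)) = 1.1545811
u_A = s / sqrt(n) = 1.1545811 / sqrt(12) = 0.33329885
u_B1 = 0.075 / sqrt(3) = 0.04330127
u_B2 = 1.12 / sqrt(3) = 0.6466323
u_B3 = 1.212 / sqrt(2) = 0.85701342
u_B4 = 0.931 / sqrt(3) = 0.5375131
uc = sqrt(0.33329885^2 + 0.04330127^2 + 0.6466323^2 + 0.85701342^2 + 0.5375131^2) = 1.2467914
U = k * uc = 3 * 1.2467914
U = 3.7404

3.7404


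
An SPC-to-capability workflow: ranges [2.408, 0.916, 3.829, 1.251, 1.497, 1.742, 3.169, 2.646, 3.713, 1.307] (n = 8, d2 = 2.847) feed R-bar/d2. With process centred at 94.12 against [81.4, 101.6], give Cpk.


R_bar = (2.408 + 0.916 + 3.829 + 1.251 + 1.497 + 1.742 + 3.169 + 2.646 + 3.713 + 1.307) / 10 = 2.2478
sigma = R_bar / d2 = 2.2478 / 2.847 = 0.78953284
Cp = (USL - LSL)/(6*sigma) = (101.6 - 81.4)/(6*0.78953284) = 4.2641
Cpu = (101.6 - 94.12)/(3*0.78953284) = 3.1580
Cpl = (94.12 - 81.4)/(3*0.78953284) = 5.3703
Cpk = min(Cpu, Cpl) = 3.1580

3.1580


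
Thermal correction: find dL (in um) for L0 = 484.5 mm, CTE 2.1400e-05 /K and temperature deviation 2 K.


dL = L * alpha * dT
= 484.5 * 2.1400e-05 * 2
= 0.0207366 mm
dL_um = 0.0207366 * 1000 = 20.7366 um

20.7366


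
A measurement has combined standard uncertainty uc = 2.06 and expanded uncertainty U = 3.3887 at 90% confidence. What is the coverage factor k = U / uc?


k = U / uc
k = 3.3887 / 2.06
k = 1.645

1.645


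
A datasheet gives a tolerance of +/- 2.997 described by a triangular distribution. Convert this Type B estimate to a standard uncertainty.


u_B = half_width / sqrt(6)
u_B = 2.997 / 2.4494897
u_B = 1.2235

1.2235


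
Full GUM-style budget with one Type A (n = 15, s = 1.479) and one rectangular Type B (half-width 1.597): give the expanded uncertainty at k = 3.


u_A = s / sqrt(n) = 1.479 / sqrt(15) = 0.38187616
u_B = half_width / sqrt(3) = 1.597 / sqrt(3) = 0.92202838
uc = sqrt(u_A^2 + u_B^2) = sqrt(0.38187616^2 + 0.92202838^2) = 0.99798083
U = k * uc = 3 * 0.99798083
U = 2.9939

2.9939


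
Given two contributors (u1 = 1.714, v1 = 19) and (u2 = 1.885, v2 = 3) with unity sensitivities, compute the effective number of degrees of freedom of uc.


uc = sqrt(u1^2 + u2^2) = sqrt(1.714^2 + 1.885^2) = 2.5477482
v_eff = uc^4 / (u1^4/v1 + u2^4/v2)
= 2.5477482^4 / (1.714^4/19 + 1.885^4/3)
= 42.133352 / 4.6627138
v_eff = 9.0362

9.0362


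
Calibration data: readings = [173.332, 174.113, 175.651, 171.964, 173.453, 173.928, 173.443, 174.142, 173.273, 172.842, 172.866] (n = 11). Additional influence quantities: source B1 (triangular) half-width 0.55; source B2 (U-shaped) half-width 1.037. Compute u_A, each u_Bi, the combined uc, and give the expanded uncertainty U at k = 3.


mean = (173.332 + 174.113 + 175.651 + 171.964 + 173.453 + 173.928 + 173.443 + 174.142 + 173.273 + 172.842 + 172.866) / 11 = 173.5460909
s = sqrt(sum((x - mean)^2)/(n-1)) = 0.94095573
u_A = s / sqrt(n) = 0.94095573 / sqrt(11) = 0.28370883
u_B1 = 0.55 / sqrt(6) = 0.22453656
u_B2 = 1.037 / sqrt(2) = 0.73326973
uc = sqrt(0.28370883^2 + 0.22453656^2 + 0.73326973^2) = 0.81767467
U = k * uc = 3 * 0.81767467
U = 2.4530

2.4530


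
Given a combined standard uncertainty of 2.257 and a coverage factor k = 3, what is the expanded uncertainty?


U = k * uc
U = 3 * 2.257
U = 6.7710

6.7710


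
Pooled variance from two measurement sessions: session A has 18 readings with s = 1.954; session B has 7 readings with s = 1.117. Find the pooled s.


s_p = sqrt(((n1-1)*s1^2 + (n2-1)*s2^2) / (n1+n2-2))
numerator = (18-1)*1.954^2 + (7-1)*1.117^2 = 64.907972 + 7.486134 = 72.394106
denominator = 18 + 7 - 2 = 23
s_p^2 = 72.394106 / 23 = 3.1475698
s_p = sqrt(3.1475698) = 1.7741

1.7741


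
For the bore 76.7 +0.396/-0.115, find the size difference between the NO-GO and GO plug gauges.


GO = nominal - lower_tol (smallest hole = maximum material condition)
GO = 76.7 - 0.115 = 76.585
NO-GO = nominal + upper_tol (largest hole = least material condition)
NO-GO = 76.7 + 0.396 = 77.096
spread = NO-GO - GO = 77.096 - 76.585 = 0.5110

0.5110


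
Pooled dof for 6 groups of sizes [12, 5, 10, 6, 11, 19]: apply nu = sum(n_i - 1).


nu = sum_i (n_i - 1)
nu = ((12 - 1) + (5 - 1) + (10 - 1) + (6 - 1) + (11 - 1) + (19 - 1))
nu = 11 + 4 + 9 + 5 + 10 + 18
nu = 57

57


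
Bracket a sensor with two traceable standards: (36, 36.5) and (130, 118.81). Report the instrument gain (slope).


slope = (y2 - y1) / (x2 - x1)
= (118.81 - 36.5) / (130 - 36)
= 82.3100 / 94
= 0.8756

0.8756


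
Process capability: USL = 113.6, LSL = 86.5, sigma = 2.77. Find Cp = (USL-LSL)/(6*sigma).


Cp = (USL - LSL) / (6 * sigma)
= (113.6 - 86.5) / (6 * 2.77)
= 27.1000 / 16.6200
= 1.6306

1.6306


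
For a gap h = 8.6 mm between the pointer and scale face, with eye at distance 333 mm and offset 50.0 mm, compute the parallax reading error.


error = h * offset / d
= 8.6 * 50.0 / 333
= 1.2913

1.2913


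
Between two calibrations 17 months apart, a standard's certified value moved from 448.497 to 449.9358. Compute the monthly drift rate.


rate = (v2 - v1) / months
= (449.9358 - 448.497) / 17
= 1.4388 / 17
= 0.0846

0.0846


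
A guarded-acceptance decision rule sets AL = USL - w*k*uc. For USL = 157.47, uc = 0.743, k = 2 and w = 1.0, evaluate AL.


U = k * uc = 2 * 0.743 = 1.486
guard band g = w * U = 1.0 * 1.486 = 1.486
AL = USL - g = 157.47 - 1.486
AL = 155.9840

155.9840


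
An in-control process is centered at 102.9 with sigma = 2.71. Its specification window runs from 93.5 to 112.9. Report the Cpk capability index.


Cpu = (USL - mean) / (3*sigma) = (112.9 - 102.9) / (3*2.71) = 1.2300
Cpl = (mean - LSL) / (3*sigma) = (102.9 - 93.5) / (3*2.71) = 1.1562
Cpk = min(Cpu, Cpl) = 1.1562

1.1562


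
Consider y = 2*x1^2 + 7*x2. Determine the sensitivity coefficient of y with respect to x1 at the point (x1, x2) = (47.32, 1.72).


y = 2*x1^2 + 7*x2
dy/dx1 = 2*2*x1
Evaluate at x1 = 47.32: c1 = 4 * 47.32
c1 = 189.2800

189.2800


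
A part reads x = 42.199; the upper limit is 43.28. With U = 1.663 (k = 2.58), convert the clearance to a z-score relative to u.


u = U / k = 1.663 / 2.58 = 0.64457364
margin = |USL - x| = |43.28 - 42.199| = 1.081
z = margin / u = 1.081 / 0.64457364
z = 1.6771

1.6771


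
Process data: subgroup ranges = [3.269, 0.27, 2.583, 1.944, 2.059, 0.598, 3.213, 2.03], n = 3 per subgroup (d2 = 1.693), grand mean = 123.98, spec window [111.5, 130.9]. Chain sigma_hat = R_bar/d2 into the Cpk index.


R_bar = (3.269 + 0.27 + 2.583 + 1.944 + 2.059 + 0.598 + 3.213 + 2.03) / 8 = 1.99575
sigma = R_bar / d2 = 1.99575 / 1.693 = 1.1788246
Cp = (USL - LSL)/(6*sigma) = (130.9 - 111.5)/(6*1.1788246) = 2.7428
Cpu = (130.9 - 123.98)/(3*1.1788246) = 1.9568
Cpl = (123.98 - 111.5)/(3*1.1788246) = 3.5289
Cpk = min(Cpu, Cpl) = 1.9568

1.9568


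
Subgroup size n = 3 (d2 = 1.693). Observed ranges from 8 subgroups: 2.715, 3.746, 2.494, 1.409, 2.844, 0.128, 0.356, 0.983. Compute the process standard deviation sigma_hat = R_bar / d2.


R_bar = (2.715 + 3.746 + 2.494 + 1.409 + 2.844 + 0.128 + 0.356 + 0.983) / 8
R_bar = 14.675 / 8 = 1.834375
sigma_hat = R_bar / d2 = 1.834375 / 1.693 = 1.0835

1.0835


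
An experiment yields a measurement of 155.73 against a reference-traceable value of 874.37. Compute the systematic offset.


Systematic error = measured - true
= 155.73 - 874.37
= -718.6400

-718.6400


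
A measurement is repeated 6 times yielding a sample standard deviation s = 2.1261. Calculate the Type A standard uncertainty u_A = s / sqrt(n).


u_A = s / sqrt(n)
u_A = 2.1261 / sqrt(6)
u_A = 2.1261 / 2.4494897
u_A = 0.8680

0.8680


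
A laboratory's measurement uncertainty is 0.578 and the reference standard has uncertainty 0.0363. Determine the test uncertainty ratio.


TUR = u_lab / u_ref
= 0.578 / 0.0363
= 15.9229

15.9229


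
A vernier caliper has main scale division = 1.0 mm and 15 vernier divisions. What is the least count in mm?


LC = MSD / n_div
= 1.0 / 15
= 0.0667

0.0667


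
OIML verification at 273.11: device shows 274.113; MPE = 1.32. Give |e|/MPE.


e = indication - reference = 274.113 - 273.11 = 1.0030
|e| = 1.0030
ratio = |e| / MPE = 1.0030 / 1.32
ratio = 0.7598

0.7598


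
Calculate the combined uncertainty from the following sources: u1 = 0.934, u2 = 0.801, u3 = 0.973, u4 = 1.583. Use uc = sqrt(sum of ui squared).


uc = sqrt(0.934^2 + 0.801^2 + 0.973^2 + 1.583^2)
uc = sqrt(4.966575)
uc = 2.2286

2.2286


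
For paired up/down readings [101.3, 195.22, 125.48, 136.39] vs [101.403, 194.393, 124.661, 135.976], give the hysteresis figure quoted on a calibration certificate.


|101.3 - 101.403| = 0.1030
|195.22 - 194.393| = 0.8270
|125.48 - 124.661| = 0.8190
|136.39 - 135.976| = 0.4140
hysteresis = max(diffs) = 0.8270

0.8270


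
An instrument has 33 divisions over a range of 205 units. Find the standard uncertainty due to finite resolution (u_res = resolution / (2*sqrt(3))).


resolution = range / divisions
resolution = 205 / 33 = 6.2121212
u_res = resolution / (2*sqrt(3))
u_res = 6.2121212 / 3.4641016
u_res = 1.7933

1.7933


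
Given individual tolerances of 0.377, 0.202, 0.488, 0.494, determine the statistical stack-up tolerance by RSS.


RSS = sqrt(0.377^2 + 0.202^2 + 0.488^2 + 0.494^2)
= sqrt(0.665113)
= 0.8155

0.8155


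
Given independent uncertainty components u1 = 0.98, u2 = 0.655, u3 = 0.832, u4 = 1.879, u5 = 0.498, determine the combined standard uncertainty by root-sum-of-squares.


uc = sqrt(0.98^2 + 0.655^2 + 0.832^2 + 1.879^2 + 0.498^2)
uc = sqrt(5.860294)
uc = 2.4208

2.4208


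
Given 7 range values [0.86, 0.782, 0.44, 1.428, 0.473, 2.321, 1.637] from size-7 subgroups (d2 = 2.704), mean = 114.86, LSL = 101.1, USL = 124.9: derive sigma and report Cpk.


R_bar = (0.86 + 0.782 + 0.44 + 1.428 + 0.473 + 2.321 + 1.637) / 7 = 1.1344286
sigma = R_bar / d2 = 1.1344286 / 2.704 = 0.4195372
Cp = (USL - LSL)/(6*sigma) = (124.9 - 101.1)/(6*0.4195372) = 9.4549
Cpu = (124.9 - 114.86)/(3*0.4195372) = 7.9770
Cpl = (114.86 - 101.1)/(3*0.4195372) = 10.9327
Cpk = min(Cpu, Cpl) = 7.9770

7.9770


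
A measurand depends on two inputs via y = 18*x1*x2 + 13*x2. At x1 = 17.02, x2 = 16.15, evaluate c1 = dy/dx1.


y = 18*x1*x2 + 13*x2
dy/dx1 = 18*x2
Evaluate at x2 = 16.15: c1 = 18 * 16.15
c1 = 290.7000

290.7000


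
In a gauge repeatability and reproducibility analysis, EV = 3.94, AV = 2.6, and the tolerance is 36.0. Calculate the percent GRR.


GRR = sqrt(EV^2 + AV^2) = sqrt(3.94^2 + 2.6^2) = 4.7205508
%GRR = GRR / tol * 100 = 4.7205508 / 36.0 * 100
%GRR = 13.1126

13.1126


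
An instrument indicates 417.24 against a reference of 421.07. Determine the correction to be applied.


Correction = standard - reading
= 421.07 - 417.24
= 3.8300

3.8300


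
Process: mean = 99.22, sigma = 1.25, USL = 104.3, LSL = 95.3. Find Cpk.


Cpu = (USL - mean) / (3*sigma) = (104.3 - 99.22) / (3*1.25) = 1.3547
Cpl = (mean - LSL) / (3*sigma) = (99.22 - 95.3) / (3*1.25) = 1.0453
Cpk = min(Cpu, Cpl) = 1.0453

1.0453


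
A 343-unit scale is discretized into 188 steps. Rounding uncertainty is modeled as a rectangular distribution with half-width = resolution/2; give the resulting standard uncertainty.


resolution = range / divisions
resolution = 343 / 188 = 1.8244681
u_res = resolution / (2*sqrt(3))
u_res = 1.8244681 / 3.4641016
u_res = 0.5267

0.5267
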